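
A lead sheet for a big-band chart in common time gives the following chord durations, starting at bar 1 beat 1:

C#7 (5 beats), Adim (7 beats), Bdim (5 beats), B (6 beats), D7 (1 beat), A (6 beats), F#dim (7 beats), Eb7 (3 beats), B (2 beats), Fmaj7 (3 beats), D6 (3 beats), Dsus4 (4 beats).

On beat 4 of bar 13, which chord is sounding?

Beat 4 of bar 13 is beat (13−1)×4 + 4 = 52 overall.
Running totals: C#7 ends at 5, Adim ends at 12, Bdim ends at 17, B ends at 23, D7 ends at 24, A ends at 30, F#dim ends at 37, Eb7 ends at 40, B ends at 42, Fmaj7 ends at 45, D6 ends at 48, Dsus4 ends at 52.
Beat 52 falls within Dsus4.

Dsus4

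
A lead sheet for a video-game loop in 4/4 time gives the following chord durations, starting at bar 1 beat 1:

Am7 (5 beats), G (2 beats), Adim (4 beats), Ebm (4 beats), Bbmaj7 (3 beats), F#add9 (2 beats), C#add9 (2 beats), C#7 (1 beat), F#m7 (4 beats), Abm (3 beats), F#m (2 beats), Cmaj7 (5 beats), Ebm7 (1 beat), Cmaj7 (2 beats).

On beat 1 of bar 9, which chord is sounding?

Beat 1 of bar 9 is beat (9−1)×4 + 1 = 33 overall.
Running totals: Am7 ends at 5, G ends at 7, Adim ends at 11, Ebm ends at 15, Bbmaj7 ends at 18, F#add9 ends at 20, C#add9 ends at 22, C#7 ends at 23, F#m7 ends at 27, Abm ends at 30, F#m ends at 32, Cmaj7 ends at 37.
Beat 33 falls within Cmaj7.

Cmaj7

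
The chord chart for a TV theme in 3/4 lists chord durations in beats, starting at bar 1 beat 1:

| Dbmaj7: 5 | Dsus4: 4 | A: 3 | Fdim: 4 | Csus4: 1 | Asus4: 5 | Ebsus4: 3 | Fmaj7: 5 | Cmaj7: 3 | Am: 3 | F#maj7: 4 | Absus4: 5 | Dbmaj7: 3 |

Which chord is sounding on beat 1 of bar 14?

F#maj7

Beat 1 of bar 14 is beat (14−1)×3 + 1 = 40 overall.
Running totals: Dbmaj7 ends at 5, Dsus4 ends at 9, A ends at 12, Fdim ends at 16, Csus4 ends at 17, Asus4 ends at 22, Ebsus4 ends at 25, Fmaj7 ends at 30, Cmaj7 ends at 33, Am ends at 36, F#maj7 ends at 40.
Beat 40 falls within F#maj7.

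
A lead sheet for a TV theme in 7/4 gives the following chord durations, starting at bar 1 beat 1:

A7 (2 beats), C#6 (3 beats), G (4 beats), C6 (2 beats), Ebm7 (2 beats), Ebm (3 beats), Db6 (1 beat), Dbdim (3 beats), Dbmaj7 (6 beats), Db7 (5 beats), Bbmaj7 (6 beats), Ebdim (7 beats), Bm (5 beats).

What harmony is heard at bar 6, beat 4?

Ebdim

Beat 4 of bar 6 is beat (6−1)×7 + 4 = 39 overall.
Running totals: A7 ends at 2, C#6 ends at 5, G ends at 9, C6 ends at 11, Ebm7 ends at 13, Ebm ends at 16, Db6 ends at 17, Dbdim ends at 20, Dbmaj7 ends at 26, Db7 ends at 31, Bbmaj7 ends at 37, Ebdim ends at 44.
Beat 39 falls within Ebdim.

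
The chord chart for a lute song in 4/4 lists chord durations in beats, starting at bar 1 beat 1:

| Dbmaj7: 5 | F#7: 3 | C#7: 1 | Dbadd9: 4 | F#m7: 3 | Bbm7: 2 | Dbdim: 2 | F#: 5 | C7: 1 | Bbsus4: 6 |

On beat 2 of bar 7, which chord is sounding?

Beat 2 of bar 7 is beat (7−1)×4 + 2 = 26 overall.
Running totals: Dbmaj7 ends at 5, F#7 ends at 8, C#7 ends at 9, Dbadd9 ends at 13, F#m7 ends at 16, Bbm7 ends at 18, Dbdim ends at 20, F# ends at 25, C7 ends at 26.
Beat 26 falls within C7.

C7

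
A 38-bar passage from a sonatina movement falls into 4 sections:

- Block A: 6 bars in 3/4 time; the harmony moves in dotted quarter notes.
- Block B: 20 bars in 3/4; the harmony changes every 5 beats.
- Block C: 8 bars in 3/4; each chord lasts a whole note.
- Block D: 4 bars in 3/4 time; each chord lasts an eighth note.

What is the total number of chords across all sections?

A has 18 beats and chords last 1.5 each, so 12 chords.
B has 60 beats and chords last 5 each, so 12 chords.
C has 24 beats and chords last 4 each, so 6 chords.
D has 12 beats and chords last 0.5 each, so 24 chords.
Total: 12 + 12 + 6 + 24 = 54.

54 chords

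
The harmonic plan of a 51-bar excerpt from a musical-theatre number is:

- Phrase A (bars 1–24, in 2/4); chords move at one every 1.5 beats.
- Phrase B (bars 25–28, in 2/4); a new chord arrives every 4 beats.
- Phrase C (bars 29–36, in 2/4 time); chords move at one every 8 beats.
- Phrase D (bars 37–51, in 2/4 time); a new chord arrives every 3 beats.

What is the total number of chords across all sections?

46 chords

A: 24 bars × 2 beats = 48 beats; 1.5 beats/chord → 32 chords.
B: 4 bars × 2 beats = 8 beats; 4 beats/chord → 2 chords.
C: 8 bars × 2 beats = 16 beats; 8 beats/chord → 2 chords.
D: 15 bars × 2 beats = 30 beats; 3 beats/chord → 10 chords.
Total: 32 + 2 + 2 + 10 = 46.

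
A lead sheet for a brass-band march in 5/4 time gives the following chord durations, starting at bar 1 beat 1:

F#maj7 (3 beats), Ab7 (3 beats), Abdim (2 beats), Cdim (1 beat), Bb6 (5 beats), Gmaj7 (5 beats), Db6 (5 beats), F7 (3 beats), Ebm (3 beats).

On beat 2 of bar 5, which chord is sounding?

Beat 2 of bar 5 is beat (5−1)×5 + 2 = 22 overall.
Running totals: F#maj7 ends at 3, Ab7 ends at 6, Abdim ends at 8, Cdim ends at 9, Bb6 ends at 14, Gmaj7 ends at 19, Db6 ends at 24.
Beat 22 falls within Db6.

Db6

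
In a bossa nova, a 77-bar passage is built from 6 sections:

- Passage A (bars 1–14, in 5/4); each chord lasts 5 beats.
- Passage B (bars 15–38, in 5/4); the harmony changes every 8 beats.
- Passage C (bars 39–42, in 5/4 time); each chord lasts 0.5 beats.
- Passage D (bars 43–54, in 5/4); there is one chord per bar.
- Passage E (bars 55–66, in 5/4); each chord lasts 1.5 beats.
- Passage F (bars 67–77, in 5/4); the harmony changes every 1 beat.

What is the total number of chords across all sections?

A has 70 beats and chords last 5 each, so 14 chords.
B has 120 beats and chords last 8 each, so 15 chords.
C has 20 beats and chords last 0.5 each, so 40 chords.
D has 60 beats and chords last 5 each, so 12 chords.
E has 60 beats and chords last 1.5 each, so 40 chords.
F has 55 beats and chords last 1 each, so 55 chords.
Total: 14 + 15 + 40 + 12 + 40 + 55 = 176.

176 chords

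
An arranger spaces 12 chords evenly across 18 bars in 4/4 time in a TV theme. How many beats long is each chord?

6 beats

18 bars × 4 beats/bar = 72 beats total.
72 beats ÷ 12 chords = 6 beats per chord.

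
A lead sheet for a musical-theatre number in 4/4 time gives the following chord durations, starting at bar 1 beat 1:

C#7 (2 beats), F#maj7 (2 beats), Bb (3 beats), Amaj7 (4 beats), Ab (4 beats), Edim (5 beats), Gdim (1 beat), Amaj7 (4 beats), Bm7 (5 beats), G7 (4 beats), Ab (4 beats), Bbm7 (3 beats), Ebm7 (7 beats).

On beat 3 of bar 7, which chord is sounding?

Bm7

Beat 3 of bar 7 is beat (7−1)×4 + 3 = 27 overall.
Running totals: C#7 ends at 2, F#maj7 ends at 4, Bb ends at 7, Amaj7 ends at 11, Ab ends at 15, Edim ends at 20, Gdim ends at 21, Amaj7 ends at 25, Bm7 ends at 30.
Beat 27 falls within Bm7.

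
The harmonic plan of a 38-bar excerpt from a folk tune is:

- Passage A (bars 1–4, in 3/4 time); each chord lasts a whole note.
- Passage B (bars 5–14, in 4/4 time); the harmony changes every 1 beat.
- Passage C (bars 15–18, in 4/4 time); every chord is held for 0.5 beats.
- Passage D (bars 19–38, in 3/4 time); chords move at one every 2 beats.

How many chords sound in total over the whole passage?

105 chords

A has 12 beats and chords last 4 each, so 3 chords.
B has 40 beats and chords last 1 each, so 40 chords.
C has 16 beats and chords last 0.5 each, so 32 chords.
D has 60 beats and chords last 2 each, so 30 chords.
Total: 3 + 40 + 32 + 30 = 105.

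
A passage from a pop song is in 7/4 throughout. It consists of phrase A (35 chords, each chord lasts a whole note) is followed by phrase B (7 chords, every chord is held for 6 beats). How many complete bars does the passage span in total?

26 bars

A: 35 × 4 = 140 beats = 20 bars.
B: 7 × 6 = 42 beats = 6 bars.
Total: 20 + 6 = 26 bars.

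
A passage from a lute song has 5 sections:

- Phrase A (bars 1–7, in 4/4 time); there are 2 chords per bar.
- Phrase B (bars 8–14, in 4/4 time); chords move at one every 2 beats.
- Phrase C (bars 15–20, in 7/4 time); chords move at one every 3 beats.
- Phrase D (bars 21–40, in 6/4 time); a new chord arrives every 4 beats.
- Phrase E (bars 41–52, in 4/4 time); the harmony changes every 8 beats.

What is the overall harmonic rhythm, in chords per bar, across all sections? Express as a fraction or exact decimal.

A: 7 × 4 = 28 beats ÷ 2 = 14 chords.
B: 7 × 4 = 28 beats ÷ 2 = 14 chords.
C: 6 × 7 = 42 beats ÷ 3 = 14 chords.
D: 20 × 6 = 120 beats ÷ 4 = 30 chords.
E: 12 × 4 = 48 beats ÷ 8 = 6 chords.
Overall: 78 chords over 52 bars → 78/52 = 1.5 chords per bar.

1.5 chords per bar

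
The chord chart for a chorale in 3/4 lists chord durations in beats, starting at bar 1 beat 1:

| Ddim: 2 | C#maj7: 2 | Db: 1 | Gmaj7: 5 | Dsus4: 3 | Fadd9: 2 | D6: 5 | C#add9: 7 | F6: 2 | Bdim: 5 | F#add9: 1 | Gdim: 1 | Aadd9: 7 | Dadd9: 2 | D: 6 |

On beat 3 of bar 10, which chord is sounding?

Beat 3 of bar 10 is beat (10−1)×3 + 3 = 30 overall.
Running totals: Ddim ends at 2, C#maj7 ends at 4, Db ends at 5, Gmaj7 ends at 10, Dsus4 ends at 13, Fadd9 ends at 15, D6 ends at 20, C#add9 ends at 27, F6 ends at 29, Bdim ends at 34.
Beat 30 falls within Bdim.

Bdim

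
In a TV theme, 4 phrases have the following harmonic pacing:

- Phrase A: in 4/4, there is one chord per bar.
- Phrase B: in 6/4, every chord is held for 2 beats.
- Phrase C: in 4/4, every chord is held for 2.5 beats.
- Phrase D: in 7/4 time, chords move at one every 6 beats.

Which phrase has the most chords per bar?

A: 4/4 = 1 chord/bar.
B: 6/2 = 3 chords/bar.
C: 4/2.5 = 1.6 chords/bar.
D: 7/6 = 7/6 chords/bar.
Fastest is B at 3 chords/bar.

Phrase B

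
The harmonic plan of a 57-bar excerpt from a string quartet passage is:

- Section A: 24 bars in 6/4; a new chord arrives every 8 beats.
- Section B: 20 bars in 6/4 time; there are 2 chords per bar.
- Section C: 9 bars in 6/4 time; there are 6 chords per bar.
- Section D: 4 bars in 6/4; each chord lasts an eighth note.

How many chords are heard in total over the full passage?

A has 144 beats and chords last 8 each, so 18 chords.
B has 120 beats and chords last 3 each, so 40 chords.
C has 54 beats and chords last 1 each, so 54 chords.
D has 24 beats and chords last 0.5 each, so 48 chords.
Total: 18 + 40 + 54 + 48 = 160.

160 chords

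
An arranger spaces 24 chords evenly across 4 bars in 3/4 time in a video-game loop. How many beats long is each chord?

4 bars × 3 beats/bar = 12 beats total.
12 beats ÷ 24 chords = 0.5 beats per chord.
(That is an eighth note.)

0.5 beats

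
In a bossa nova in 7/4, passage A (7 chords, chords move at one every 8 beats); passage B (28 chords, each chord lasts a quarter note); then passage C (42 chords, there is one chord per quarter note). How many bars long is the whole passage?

18 bars

A: 7 × 8 = 56 beats = 8 bars.
B: 28 × 1 = 28 beats = 4 bars.
C: 42 × 1 = 42 beats = 6 bars.
Total: 8 + 4 + 6 = 18 bars.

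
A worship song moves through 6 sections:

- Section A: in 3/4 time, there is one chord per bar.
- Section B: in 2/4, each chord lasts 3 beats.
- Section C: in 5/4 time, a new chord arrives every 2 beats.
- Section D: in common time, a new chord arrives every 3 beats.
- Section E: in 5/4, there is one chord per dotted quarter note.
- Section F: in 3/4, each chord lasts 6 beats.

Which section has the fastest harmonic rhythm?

A: 3 beats/bar ÷ 3 beats/chord = 1 chord/bar.
B: 2 beats/bar ÷ 3 beats/chord = 2/3 chords/bar.
C: 5 beats/bar ÷ 2 beats/chord = 2.5 chords/bar.
D: 4 beats/bar ÷ 3 beats/chord = 4/3 chords/bar.
E: 5 beats/bar ÷ 1.5 beats/chord = 10/3 chords/bar.
F: 3 beats/bar ÷ 6 beats/chord = 0.5 chords/bar.
Fastest is E at 10/3 chords/bar.

Section E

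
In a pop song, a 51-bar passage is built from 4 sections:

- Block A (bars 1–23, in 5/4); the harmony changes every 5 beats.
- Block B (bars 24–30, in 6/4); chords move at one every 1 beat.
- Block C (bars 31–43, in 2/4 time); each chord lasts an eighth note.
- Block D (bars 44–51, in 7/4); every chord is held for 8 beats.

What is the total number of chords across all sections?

A has 115 beats and chords last 5 each, so 23 chords.
B has 42 beats and chords last 1 each, so 42 chords.
C has 26 beats and chords last 0.5 each, so 52 chords.
D has 56 beats and chords last 8 each, so 7 chords.
Total: 23 + 42 + 52 + 7 = 124.

124 chords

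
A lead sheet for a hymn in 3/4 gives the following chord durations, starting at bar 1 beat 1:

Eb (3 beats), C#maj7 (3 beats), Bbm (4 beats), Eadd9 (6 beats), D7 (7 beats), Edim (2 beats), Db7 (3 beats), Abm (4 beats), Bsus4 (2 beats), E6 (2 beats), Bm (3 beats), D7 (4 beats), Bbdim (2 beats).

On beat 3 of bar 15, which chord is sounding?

Beat 3 of bar 15 is beat (15−1)×3 + 3 = 45 overall.
Running totals: Eb ends at 3, C#maj7 ends at 6, Bbm ends at 10, Eadd9 ends at 16, D7 ends at 23, Edim ends at 25, Db7 ends at 28, Abm ends at 32, Bsus4 ends at 34, E6 ends at 36, Bm ends at 39, D7 ends at 43, Bbdim ends at 45.
Beat 45 falls within Bbdim.

Bbdim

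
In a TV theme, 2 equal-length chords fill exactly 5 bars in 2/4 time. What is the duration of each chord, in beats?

5 bars × 2 beats/bar = 10 beats total.
10 beats ÷ 2 chords = 5 beats per chord.

5 beats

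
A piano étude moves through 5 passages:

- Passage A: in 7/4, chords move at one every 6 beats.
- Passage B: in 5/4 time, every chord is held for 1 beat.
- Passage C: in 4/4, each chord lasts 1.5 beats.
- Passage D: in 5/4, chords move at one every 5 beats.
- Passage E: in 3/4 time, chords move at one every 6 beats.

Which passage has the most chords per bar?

A: 7 beats/bar ÷ 6 beats/chord = 7/6 chords/bar.
B: 5 beats/bar ÷ 1 beat/chord = 5 chords/bar.
C: 4 beats/bar ÷ 1.5 beats/chord = 8/3 chords/bar.
D: 5 beats/bar ÷ 5 beats/chord = 1 chord/bar.
E: 3 beats/bar ÷ 6 beats/chord = 0.5 chords/bar.
Fastest is B at 5 chords/bar.

Passage B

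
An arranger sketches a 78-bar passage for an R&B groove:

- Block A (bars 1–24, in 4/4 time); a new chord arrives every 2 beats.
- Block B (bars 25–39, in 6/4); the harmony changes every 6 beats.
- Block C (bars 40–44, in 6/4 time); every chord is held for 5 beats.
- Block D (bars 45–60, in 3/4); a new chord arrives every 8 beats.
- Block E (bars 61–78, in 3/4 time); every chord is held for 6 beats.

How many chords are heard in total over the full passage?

84 chords

A: 24·4 = 96 beats, 96/2 = 48 chords.
B: 15·6 = 90 beats, 90/6 = 15 chords.
C: 5·6 = 30 beats, 30/5 = 6 chords.
D: 16·3 = 48 beats, 48/8 = 6 chords.
E: 18·3 = 54 beats, 54/6 = 9 chords.
Total: 48 + 15 + 6 + 6 + 9 = 84.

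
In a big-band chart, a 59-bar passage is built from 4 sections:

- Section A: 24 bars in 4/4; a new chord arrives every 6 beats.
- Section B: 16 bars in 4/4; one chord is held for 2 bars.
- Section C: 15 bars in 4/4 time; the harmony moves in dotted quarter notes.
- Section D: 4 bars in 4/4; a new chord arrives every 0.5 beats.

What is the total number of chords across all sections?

A has 96 beats and chords last 6 each, so 16 chords.
B has 64 beats and chords last 8 each, so 8 chords.
C has 60 beats and chords last 1.5 each, so 40 chords.
D has 16 beats and chords last 0.5 each, so 32 chords.
Total: 16 + 8 + 40 + 32 = 96.

96 chords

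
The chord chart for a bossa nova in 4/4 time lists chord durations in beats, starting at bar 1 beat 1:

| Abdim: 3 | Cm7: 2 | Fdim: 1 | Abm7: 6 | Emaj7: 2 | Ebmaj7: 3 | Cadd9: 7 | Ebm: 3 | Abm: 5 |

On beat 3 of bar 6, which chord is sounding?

Beat 3 of bar 6 is beat (6−1)×4 + 3 = 23 overall.
Running totals: Abdim ends at 3, Cm7 ends at 5, Fdim ends at 6, Abm7 ends at 12, Emaj7 ends at 14, Ebmaj7 ends at 17, Cadd9 ends at 24.
Beat 23 falls within Cadd9.

Cadd9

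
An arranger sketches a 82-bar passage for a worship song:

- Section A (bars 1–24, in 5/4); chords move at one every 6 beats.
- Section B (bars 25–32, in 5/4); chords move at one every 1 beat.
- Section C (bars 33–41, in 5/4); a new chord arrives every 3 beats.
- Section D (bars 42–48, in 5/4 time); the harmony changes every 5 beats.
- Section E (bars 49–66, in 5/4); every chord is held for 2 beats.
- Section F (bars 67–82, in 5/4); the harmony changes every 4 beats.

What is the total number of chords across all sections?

147 chords

A: 24·5 = 120 beats, 120/6 = 20 chords.
B: 8·5 = 40 beats, 40/1 = 40 chords.
C: 9·5 = 45 beats, 45/3 = 15 chords.
D: 7·5 = 35 beats, 35/5 = 7 chords.
E: 18·5 = 90 beats, 90/2 = 45 chords.
F: 16·5 = 80 beats, 80/4 = 20 chords.
Total: 20 + 40 + 15 + 7 + 45 + 20 = 147.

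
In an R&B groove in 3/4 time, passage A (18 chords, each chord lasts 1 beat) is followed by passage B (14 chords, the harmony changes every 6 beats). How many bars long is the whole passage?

A: 18 × 1 = 18 beats = 6 bars.
B: 14 × 6 = 84 beats = 28 bars.
Total: 6 + 28 = 34 bars.

34 bars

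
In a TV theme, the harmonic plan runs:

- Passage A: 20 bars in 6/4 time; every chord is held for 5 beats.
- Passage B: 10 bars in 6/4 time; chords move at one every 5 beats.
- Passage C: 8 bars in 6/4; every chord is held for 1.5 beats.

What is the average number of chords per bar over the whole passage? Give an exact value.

34/19 chords per bar

A: 20 × 6 = 120 beats ÷ 5 = 24 chords.
B: 10 × 6 = 60 beats ÷ 5 = 12 chords.
C: 8 × 6 = 48 beats ÷ 1.5 = 32 chords.
Overall: 68 chords over 38 bars → 68/38 = 34/19 chords per bar.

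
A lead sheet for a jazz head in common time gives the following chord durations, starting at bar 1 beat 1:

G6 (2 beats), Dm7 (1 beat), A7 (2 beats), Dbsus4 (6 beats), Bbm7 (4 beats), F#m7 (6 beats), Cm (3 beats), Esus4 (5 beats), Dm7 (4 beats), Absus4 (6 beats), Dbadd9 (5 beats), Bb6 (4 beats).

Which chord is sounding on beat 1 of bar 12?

Beat 1 of bar 12 is beat (12−1)×4 + 1 = 45 overall.
Running totals: G6 ends at 2, Dm7 ends at 3, A7 ends at 5, Dbsus4 ends at 11, Bbm7 ends at 15, F#m7 ends at 21, Cm ends at 24, Esus4 ends at 29, Dm7 ends at 33, Absus4 ends at 39, Dbadd9 ends at 44, Bb6 ends at 48.
Beat 45 falls within Bb6.

Bb6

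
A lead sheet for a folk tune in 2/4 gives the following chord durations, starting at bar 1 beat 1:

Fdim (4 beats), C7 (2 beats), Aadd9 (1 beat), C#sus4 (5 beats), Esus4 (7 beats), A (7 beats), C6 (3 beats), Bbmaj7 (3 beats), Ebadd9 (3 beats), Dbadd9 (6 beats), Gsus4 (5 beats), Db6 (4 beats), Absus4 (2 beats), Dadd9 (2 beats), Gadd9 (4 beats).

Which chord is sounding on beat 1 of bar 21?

Dbadd9

Beat 1 of bar 21 is beat (21−1)×2 + 1 = 41 overall.
Running totals: Fdim ends at 4, C7 ends at 6, Aadd9 ends at 7, C#sus4 ends at 12, Esus4 ends at 19, A ends at 26, C6 ends at 29, Bbmaj7 ends at 32, Ebadd9 ends at 35, Dbadd9 ends at 41.
Beat 41 falls within Dbadd9.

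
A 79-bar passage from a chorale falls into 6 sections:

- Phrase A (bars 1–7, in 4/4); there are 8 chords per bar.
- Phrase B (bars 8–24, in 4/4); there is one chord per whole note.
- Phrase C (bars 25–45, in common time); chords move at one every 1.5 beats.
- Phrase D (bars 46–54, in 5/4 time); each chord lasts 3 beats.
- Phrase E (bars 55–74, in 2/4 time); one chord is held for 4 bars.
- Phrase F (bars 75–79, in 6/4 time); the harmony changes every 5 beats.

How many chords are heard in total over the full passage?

A: 7·4 = 28 beats, 28/0.5 = 56 chords.
B: 17·4 = 68 beats, 68/4 = 17 chords.
C: 21·4 = 84 beats, 84/1.5 = 56 chords.
D: 9·5 = 45 beats, 45/3 = 15 chords.
E: 20·2 = 40 beats, 40/8 = 5 chords.
F: 5·6 = 30 beats, 30/5 = 6 chords.
Total: 56 + 17 + 56 + 15 + 5 + 6 = 155.

155 chords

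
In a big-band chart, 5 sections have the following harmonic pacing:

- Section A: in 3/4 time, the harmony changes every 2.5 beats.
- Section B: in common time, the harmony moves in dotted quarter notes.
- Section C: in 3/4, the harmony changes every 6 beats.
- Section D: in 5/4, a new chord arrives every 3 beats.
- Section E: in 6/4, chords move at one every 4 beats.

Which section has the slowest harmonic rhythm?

A: 3/2.5 = 1.2 chords/bar.
B: 4/1.5 = 8/3 chords/bar.
C: 3/6 = 0.5 chords/bar.
D: 5/3 = 5/3 chords/bar.
E: 6/4 = 1.5 chords/bar.
Slowest is C at 0.5 chords/bar.

Section C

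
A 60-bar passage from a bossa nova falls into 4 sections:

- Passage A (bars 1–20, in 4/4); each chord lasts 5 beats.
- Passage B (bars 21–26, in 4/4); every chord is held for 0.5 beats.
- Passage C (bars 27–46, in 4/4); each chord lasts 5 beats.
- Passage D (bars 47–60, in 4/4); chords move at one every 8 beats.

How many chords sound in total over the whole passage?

87 chords

A has 80 beats and chords last 5 each, so 16 chords.
B has 24 beats and chords last 0.5 each, so 48 chords.
C has 80 beats and chords last 5 each, so 16 chords.
D has 56 beats and chords last 8 each, so 7 chords.
Total: 16 + 48 + 16 + 7 = 87.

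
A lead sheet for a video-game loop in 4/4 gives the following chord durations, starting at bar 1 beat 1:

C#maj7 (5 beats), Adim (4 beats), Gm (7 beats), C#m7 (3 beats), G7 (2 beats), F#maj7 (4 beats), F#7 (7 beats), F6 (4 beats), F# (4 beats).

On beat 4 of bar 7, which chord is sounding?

F#7

Beat 4 of bar 7 is beat (7−1)×4 + 4 = 28 overall.
Running totals: C#maj7 ends at 5, Adim ends at 9, Gm ends at 16, C#m7 ends at 19, G7 ends at 21, F#maj7 ends at 25, F#7 ends at 32.
Beat 28 falls within F#7.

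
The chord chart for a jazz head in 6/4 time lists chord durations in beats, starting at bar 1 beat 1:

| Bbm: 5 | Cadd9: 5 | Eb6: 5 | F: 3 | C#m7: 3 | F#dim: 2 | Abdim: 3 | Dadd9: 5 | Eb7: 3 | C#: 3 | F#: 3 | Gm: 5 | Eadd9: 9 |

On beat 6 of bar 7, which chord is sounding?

Beat 6 of bar 7 is beat (7−1)×6 + 6 = 42 overall.
Running totals: Bbm ends at 5, Cadd9 ends at 10, Eb6 ends at 15, F ends at 18, C#m7 ends at 21, F#dim ends at 23, Abdim ends at 26, Dadd9 ends at 31, Eb7 ends at 34, C# ends at 37, F# ends at 40, Gm ends at 45.
Beat 42 falls within Gm.

Gm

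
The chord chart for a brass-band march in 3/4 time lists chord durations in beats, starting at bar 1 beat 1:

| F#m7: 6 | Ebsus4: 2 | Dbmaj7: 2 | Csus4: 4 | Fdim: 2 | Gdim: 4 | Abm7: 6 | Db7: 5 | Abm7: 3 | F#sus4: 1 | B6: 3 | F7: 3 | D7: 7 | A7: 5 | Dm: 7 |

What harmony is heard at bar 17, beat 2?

A7

Beat 2 of bar 17 is beat (17−1)×3 + 2 = 50 overall.
Running totals: F#m7 ends at 6, Ebsus4 ends at 8, Dbmaj7 ends at 10, Csus4 ends at 14, Fdim ends at 16, Gdim ends at 20, Abm7 ends at 26, Db7 ends at 31, Abm7 ends at 34, F#sus4 ends at 35, B6 ends at 38, F7 ends at 41, D7 ends at 48, A7 ends at 53.
Beat 50 falls within A7.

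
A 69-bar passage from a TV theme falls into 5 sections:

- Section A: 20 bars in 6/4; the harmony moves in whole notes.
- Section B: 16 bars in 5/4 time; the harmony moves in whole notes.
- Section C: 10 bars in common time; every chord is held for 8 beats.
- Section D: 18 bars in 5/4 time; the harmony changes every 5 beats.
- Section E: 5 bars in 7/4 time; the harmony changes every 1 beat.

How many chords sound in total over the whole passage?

A has 120 beats and chords last 4 each, so 30 chords.
B has 80 beats and chords last 4 each, so 20 chords.
C has 40 beats and chords last 8 each, so 5 chords.
D has 90 beats and chords last 5 each, so 18 chords.
E has 35 beats and chords last 1 each, so 35 chords.
Total: 30 + 20 + 5 + 18 + 35 = 108.

108 chords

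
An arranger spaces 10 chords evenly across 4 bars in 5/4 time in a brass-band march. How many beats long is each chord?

2 beats

4 bars × 5 beats/bar = 20 beats total.
20 beats ÷ 10 chords = 2 beats per chord.
(That is a half note.)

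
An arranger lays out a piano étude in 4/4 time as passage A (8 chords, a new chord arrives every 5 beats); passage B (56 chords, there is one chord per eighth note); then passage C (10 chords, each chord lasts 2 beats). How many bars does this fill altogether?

A: 8 × 5 = 40 beats = 10 bars.
B: 56 × 0.5 = 28 beats = 7 bars.
C: 10 × 2 = 20 beats = 5 bars.
Total: 10 + 7 + 5 = 22 bars.

22 bars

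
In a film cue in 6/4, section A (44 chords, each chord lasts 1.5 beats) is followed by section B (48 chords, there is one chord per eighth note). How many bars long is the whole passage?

A: 44 × 1.5 = 66 beats = 11 bars.
B: 48 × 0.5 = 24 beats = 4 bars.
Total: 11 + 4 = 15 bars.

15 bars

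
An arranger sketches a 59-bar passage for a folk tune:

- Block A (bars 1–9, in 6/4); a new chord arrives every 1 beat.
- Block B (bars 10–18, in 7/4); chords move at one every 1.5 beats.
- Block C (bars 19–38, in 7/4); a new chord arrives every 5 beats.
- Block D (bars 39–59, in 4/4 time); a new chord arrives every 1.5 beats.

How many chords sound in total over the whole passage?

180 chords

A: 9 bars × 6 beats = 54 beats; 1 beat/chord → 54 chords.
B: 9 bars × 7 beats = 63 beats; 1.5 beats/chord → 42 chords.
C: 20 bars × 7 beats = 140 beats; 5 beats/chord → 28 chords.
D: 21 bars × 4 beats = 84 beats; 1.5 beats/chord → 56 chords.
Total: 54 + 42 + 28 + 56 = 180.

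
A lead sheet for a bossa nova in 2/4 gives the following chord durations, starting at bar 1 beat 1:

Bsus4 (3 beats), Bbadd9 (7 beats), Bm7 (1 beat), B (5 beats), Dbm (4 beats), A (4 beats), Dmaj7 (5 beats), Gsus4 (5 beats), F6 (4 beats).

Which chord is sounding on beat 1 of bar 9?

Dbm

Beat 1 of bar 9 is beat (9−1)×2 + 1 = 17 overall.
Running totals: Bsus4 ends at 3, Bbadd9 ends at 10, Bm7 ends at 11, B ends at 16, Dbm ends at 20.
Beat 17 falls within Dbm.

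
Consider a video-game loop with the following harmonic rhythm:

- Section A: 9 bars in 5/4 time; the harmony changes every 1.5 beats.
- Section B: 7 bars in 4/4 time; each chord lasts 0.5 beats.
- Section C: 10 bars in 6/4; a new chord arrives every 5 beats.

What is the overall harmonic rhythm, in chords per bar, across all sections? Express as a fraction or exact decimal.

A: 9 × 5 = 45 beats ÷ 1.5 = 30 chords.
B: 7 × 4 = 28 beats ÷ 0.5 = 56 chords.
C: 10 × 6 = 60 beats ÷ 5 = 12 chords.
Overall: 98 chords over 26 bars → 98/26 = 49/13 chords per bar.

49/13 chords per bar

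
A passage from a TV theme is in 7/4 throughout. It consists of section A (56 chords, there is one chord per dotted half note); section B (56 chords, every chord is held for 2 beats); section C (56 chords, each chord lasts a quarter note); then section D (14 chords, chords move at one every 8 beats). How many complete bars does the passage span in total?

A: 56 × 3 = 168 beats = 24 bars.
B: 56 × 2 = 112 beats = 16 bars.
C: 56 × 1 = 56 beats = 8 bars.
D: 14 × 8 = 112 beats = 16 bars.
Total: 24 + 16 + 8 + 16 = 64 bars.

64 bars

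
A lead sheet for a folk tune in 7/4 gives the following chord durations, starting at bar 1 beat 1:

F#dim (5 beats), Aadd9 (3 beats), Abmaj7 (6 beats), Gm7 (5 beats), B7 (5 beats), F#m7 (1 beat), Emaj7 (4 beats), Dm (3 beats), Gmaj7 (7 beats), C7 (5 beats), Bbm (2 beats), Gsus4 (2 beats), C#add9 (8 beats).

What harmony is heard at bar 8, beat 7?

C#add9

Beat 7 of bar 8 is beat (8−1)×7 + 7 = 56 overall.
Running totals: F#dim ends at 5, Aadd9 ends at 8, Abmaj7 ends at 14, Gm7 ends at 19, B7 ends at 24, F#m7 ends at 25, Emaj7 ends at 29, Dm ends at 32, Gmaj7 ends at 39, C7 ends at 44, Bbm ends at 46, Gsus4 ends at 48, C#add9 ends at 56.
Beat 56 falls within C#add9.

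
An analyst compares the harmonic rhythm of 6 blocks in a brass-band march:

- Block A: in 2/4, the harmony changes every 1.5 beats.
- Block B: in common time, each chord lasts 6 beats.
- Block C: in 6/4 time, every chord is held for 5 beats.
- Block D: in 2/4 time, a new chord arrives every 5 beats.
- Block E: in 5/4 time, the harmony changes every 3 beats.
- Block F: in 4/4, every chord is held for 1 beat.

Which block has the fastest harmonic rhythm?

Block F

A: 2/1.5 = 4/3 chords/bar.
B: 4/6 = 2/3 chords/bar.
C: 6/5 = 1.2 chords/bar.
D: 2/5 = 0.4 chords/bar.
E: 5/3 = 5/3 chords/bar.
F: 4/1 = 4 chords/bar.
Fastest is F at 4 chords/bar.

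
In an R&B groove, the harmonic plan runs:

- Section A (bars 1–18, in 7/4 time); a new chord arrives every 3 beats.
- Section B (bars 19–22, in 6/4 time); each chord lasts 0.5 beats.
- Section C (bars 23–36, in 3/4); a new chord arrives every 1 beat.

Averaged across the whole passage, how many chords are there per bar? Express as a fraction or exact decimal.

11/3 chords per bar

A: 18 × 7 = 126 beats ÷ 3 = 42 chords.
B: 4 × 6 = 24 beats ÷ 0.5 = 48 chords.
C: 14 × 3 = 42 beats ÷ 1 = 42 chords.
Overall: 132 chords over 36 bars → 132/36 = 11/3 chords per bar.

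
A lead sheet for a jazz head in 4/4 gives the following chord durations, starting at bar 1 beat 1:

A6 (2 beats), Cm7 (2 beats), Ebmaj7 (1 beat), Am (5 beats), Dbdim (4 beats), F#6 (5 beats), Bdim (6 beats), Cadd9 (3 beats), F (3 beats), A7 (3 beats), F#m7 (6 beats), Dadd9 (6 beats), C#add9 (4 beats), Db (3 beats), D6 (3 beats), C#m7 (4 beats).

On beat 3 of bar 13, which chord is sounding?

Beat 3 of bar 13 is beat (13−1)×4 + 3 = 51 overall.
Running totals: A6 ends at 2, Cm7 ends at 4, Ebmaj7 ends at 5, Am ends at 10, Dbdim ends at 14, F#6 ends at 19, Bdim ends at 25, Cadd9 ends at 28, F ends at 31, A7 ends at 34, F#m7 ends at 40, Dadd9 ends at 46, C#add9 ends at 50, Db ends at 53.
Beat 51 falls within Db.

Db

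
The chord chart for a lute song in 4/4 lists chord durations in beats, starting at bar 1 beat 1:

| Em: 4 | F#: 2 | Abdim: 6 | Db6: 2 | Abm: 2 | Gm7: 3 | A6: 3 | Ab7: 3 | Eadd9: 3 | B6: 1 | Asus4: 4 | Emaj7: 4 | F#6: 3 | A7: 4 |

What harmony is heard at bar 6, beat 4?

Beat 4 of bar 6 is beat (6−1)×4 + 4 = 24 overall.
Running totals: Em ends at 4, F# ends at 6, Abdim ends at 12, Db6 ends at 14, Abm ends at 16, Gm7 ends at 19, A6 ends at 22, Ab7 ends at 25.
Beat 24 falls within Ab7.

Ab7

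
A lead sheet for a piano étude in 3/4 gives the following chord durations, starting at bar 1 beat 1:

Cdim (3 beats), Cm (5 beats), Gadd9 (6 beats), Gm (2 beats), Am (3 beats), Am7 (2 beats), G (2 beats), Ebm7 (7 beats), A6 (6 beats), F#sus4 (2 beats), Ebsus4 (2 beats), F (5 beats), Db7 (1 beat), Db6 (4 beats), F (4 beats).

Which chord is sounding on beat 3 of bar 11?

A6

Beat 3 of bar 11 is beat (11−1)×3 + 3 = 33 overall.
Running totals: Cdim ends at 3, Cm ends at 8, Gadd9 ends at 14, Gm ends at 16, Am ends at 19, Am7 ends at 21, G ends at 23, Ebm7 ends at 30, A6 ends at 36.
Beat 33 falls within A6.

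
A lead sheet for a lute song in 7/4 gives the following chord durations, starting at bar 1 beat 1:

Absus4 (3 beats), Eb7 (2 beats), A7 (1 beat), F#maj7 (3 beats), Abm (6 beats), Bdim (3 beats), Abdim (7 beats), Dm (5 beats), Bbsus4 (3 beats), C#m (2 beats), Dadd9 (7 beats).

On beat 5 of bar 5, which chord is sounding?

Beat 5 of bar 5 is beat (5−1)×7 + 5 = 33 overall.
Running totals: Absus4 ends at 3, Eb7 ends at 5, A7 ends at 6, F#maj7 ends at 9, Abm ends at 15, Bdim ends at 18, Abdim ends at 25, Dm ends at 30, Bbsus4 ends at 33.
Beat 33 falls within Bbsus4.

Bbsus4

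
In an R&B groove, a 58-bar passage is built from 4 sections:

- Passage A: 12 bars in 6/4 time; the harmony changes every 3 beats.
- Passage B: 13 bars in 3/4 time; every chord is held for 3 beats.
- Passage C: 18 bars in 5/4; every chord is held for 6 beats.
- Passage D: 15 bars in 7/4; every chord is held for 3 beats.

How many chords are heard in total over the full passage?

A has 72 beats and chords last 3 each, so 24 chords.
B has 39 beats and chords last 3 each, so 13 chords.
C has 90 beats and chords last 6 each, so 15 chords.
D has 105 beats and chords last 3 each, so 35 chords.
Total: 24 + 13 + 15 + 35 = 87.

87 chords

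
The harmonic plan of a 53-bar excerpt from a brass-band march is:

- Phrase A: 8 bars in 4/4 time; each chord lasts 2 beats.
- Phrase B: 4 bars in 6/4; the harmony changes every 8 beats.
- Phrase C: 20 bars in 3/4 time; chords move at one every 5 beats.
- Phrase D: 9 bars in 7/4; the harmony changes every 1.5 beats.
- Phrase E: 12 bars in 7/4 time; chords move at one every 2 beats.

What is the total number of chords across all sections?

115 chords

A: 8·4 = 32 beats, 32/2 = 16 chords.
B: 4·6 = 24 beats, 24/8 = 3 chords.
C: 20·3 = 60 beats, 60/5 = 12 chords.
D: 9·7 = 63 beats, 63/1.5 = 42 chords.
E: 12·7 = 84 beats, 84/2 = 42 chords.
Total: 16 + 3 + 12 + 42 + 42 = 115.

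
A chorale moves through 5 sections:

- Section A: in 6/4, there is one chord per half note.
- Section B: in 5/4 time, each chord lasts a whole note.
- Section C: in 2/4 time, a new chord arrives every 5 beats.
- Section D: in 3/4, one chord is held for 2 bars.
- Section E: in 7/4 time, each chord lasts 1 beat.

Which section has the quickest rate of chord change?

Section E

A: 6 beats/bar ÷ 2 beats/chord = 3 chords/bar.
B: 5 beats/bar ÷ 4 beats/chord = 1.25 chords/bar.
C: 2 beats/bar ÷ 5 beats/chord = 0.4 chords/bar.
D: 3 beats/bar ÷ 6 beats/chord = 0.5 chords/bar.
E: 7 beats/bar ÷ 1 beat/chord = 7 chords/bar.
Fastest is E at 7 chords/bar.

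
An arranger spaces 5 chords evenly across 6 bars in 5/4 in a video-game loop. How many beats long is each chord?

6 bars × 5 beats/bar = 30 beats total.
30 beats ÷ 5 chords = 6 beats per chord.

6 beats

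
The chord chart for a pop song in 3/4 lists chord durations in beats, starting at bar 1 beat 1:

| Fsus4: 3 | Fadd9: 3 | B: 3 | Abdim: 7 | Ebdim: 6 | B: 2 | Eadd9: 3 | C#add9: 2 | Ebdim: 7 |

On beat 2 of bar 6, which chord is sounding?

Ebdim

Beat 2 of bar 6 is beat (6−1)×3 + 2 = 17 overall.
Running totals: Fsus4 ends at 3, Fadd9 ends at 6, B ends at 9, Abdim ends at 16, Ebdim ends at 22.
Beat 17 falls within Ebdim.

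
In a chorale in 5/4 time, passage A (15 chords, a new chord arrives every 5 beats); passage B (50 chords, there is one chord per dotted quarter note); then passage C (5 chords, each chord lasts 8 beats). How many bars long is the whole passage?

38 bars

A: 15 × 5 = 75 beats = 15 bars.
B: 50 × 1.5 = 75 beats = 15 bars.
C: 5 × 8 = 40 beats = 8 bars.
Total: 15 + 15 + 8 = 38 bars.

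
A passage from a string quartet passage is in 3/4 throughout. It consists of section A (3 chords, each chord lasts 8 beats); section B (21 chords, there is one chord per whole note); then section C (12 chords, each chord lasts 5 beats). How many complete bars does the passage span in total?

A: 3 × 8 = 24 beats = 8 bars.
B: 21 × 4 = 84 beats = 28 bars.
C: 12 × 5 = 60 beats = 20 bars.
Total: 8 + 28 + 20 = 56 bars.

56 bars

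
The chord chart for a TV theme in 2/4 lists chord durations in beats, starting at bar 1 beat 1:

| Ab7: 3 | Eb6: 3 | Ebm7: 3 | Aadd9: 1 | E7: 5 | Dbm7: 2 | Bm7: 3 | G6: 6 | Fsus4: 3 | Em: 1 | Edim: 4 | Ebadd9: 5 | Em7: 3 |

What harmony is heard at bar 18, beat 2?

Ebadd9

Beat 2 of bar 18 is beat (18−1)×2 + 2 = 36 overall.
Running totals: Ab7 ends at 3, Eb6 ends at 6, Ebm7 ends at 9, Aadd9 ends at 10, E7 ends at 15, Dbm7 ends at 17, Bm7 ends at 20, G6 ends at 26, Fsus4 ends at 29, Em ends at 30, Edim ends at 34, Ebadd9 ends at 39.
Beat 36 falls within Ebadd9.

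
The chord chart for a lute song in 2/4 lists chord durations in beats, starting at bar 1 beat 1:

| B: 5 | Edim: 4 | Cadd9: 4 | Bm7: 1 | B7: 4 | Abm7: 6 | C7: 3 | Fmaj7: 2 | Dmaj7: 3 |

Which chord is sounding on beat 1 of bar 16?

Dmaj7

Beat 1 of bar 16 is beat (16−1)×2 + 1 = 31 overall.
Running totals: B ends at 5, Edim ends at 9, Cadd9 ends at 13, Bm7 ends at 14, B7 ends at 18, Abm7 ends at 24, C7 ends at 27, Fmaj7 ends at 29, Dmaj7 ends at 32.
Beat 31 falls within Dmaj7.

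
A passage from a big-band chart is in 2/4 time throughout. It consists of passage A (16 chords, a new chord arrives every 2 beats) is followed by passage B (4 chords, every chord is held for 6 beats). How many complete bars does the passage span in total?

28 bars

A: 16 × 2 = 32 beats = 16 bars.
B: 4 × 6 = 24 beats = 12 bars.
Total: 16 + 12 = 28 bars.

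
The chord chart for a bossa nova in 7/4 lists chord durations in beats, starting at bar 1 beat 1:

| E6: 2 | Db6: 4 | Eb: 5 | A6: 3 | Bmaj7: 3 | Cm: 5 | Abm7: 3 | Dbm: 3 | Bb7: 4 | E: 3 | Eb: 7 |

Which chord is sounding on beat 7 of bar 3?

Beat 7 of bar 3 is beat (3−1)×7 + 7 = 21 overall.
Running totals: E6 ends at 2, Db6 ends at 6, Eb ends at 11, A6 ends at 14, Bmaj7 ends at 17, Cm ends at 22.
Beat 21 falls within Cm.

Cm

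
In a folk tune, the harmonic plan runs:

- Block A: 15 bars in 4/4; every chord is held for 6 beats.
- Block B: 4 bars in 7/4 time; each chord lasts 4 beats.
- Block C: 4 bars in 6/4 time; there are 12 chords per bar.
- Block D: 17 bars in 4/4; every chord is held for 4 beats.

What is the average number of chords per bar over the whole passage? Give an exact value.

A: 15 × 4 = 60 beats ÷ 6 = 10 chords.
B: 4 × 7 = 28 beats ÷ 4 = 7 chords.
C: 4 × 6 = 24 beats ÷ 0.5 = 48 chords.
D: 17 × 4 = 68 beats ÷ 4 = 17 chords.
Overall: 82 chords over 40 bars → 82/40 = 2.05 chords per bar.

2.05 chords per bar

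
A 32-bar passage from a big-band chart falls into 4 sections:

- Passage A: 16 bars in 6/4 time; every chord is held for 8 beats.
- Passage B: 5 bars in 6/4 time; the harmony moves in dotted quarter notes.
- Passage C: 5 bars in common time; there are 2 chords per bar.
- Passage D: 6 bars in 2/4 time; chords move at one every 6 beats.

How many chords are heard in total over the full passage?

44 chords

A: 16 bars × 6 beats = 96 beats; 8 beats/chord → 12 chords.
B: 5 bars × 6 beats = 30 beats; 1.5 beats/chord → 20 chords.
C: 5 bars × 4 beats = 20 beats; 2 beats/chord → 10 chords.
D: 6 bars × 2 beats = 12 beats; 6 beats/chord → 2 chords.
Total: 12 + 20 + 10 + 2 = 44.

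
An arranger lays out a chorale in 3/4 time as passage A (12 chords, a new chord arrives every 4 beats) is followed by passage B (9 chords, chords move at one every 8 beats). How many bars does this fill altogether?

40 bars

A: 12 × 4 = 48 beats = 16 bars.
B: 9 × 8 = 72 beats = 24 bars.
Total: 16 + 24 = 40 bars.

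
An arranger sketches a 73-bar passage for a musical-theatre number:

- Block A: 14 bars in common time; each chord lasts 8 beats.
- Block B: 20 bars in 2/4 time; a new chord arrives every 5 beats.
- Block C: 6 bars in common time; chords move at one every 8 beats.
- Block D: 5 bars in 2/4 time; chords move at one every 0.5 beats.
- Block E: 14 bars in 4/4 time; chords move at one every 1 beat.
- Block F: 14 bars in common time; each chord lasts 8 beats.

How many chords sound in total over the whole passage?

101 chords

A: 14·4 = 56 beats, 56/8 = 7 chords.
B: 20·2 = 40 beats, 40/5 = 8 chords.
C: 6·4 = 24 beats, 24/8 = 3 chords.
D: 5·2 = 10 beats, 10/0.5 = 20 chords.
E: 14·4 = 56 beats, 56/1 = 56 chords.
F: 14·4 = 56 beats, 56/8 = 7 chords.
Total: 7 + 8 + 3 + 20 + 56 + 7 = 101.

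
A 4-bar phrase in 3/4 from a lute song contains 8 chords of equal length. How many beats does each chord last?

1.5 beats

4 bars × 3 beats/bar = 12 beats total.
12 beats ÷ 8 chords = 1.5 beats per chord.
(That is a dotted quarter note.)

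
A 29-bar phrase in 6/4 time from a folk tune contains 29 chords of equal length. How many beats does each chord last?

29 bars × 6 beats/bar = 174 beats total.
174 beats ÷ 29 chords = 6 beats per chord.

6 beats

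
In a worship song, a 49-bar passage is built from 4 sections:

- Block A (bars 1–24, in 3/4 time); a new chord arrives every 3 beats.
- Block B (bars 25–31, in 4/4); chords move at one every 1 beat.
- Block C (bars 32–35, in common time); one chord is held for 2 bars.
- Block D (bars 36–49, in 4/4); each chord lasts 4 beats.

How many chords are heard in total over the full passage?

68 chords

A: 24 bars × 3 beats = 72 beats; 3 beats/chord → 24 chords.
B: 7 bars × 4 beats = 28 beats; 1 beat/chord → 28 chords.
C: 4 bars × 4 beats = 16 beats; 8 beats/chord → 2 chords.
D: 14 bars × 4 beats = 56 beats; 4 beats/chord → 14 chords.
Total: 24 + 28 + 2 + 14 = 68.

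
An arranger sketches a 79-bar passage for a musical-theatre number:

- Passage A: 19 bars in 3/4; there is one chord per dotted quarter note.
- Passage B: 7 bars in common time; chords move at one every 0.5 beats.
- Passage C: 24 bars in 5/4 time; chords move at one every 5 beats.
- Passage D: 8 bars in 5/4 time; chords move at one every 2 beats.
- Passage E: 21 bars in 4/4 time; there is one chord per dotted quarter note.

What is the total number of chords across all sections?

194 chords

A: 19·3 = 57 beats, 57/1.5 = 38 chords.
B: 7·4 = 28 beats, 28/0.5 = 56 chords.
C: 24·5 = 120 beats, 120/5 = 24 chords.
D: 8·5 = 40 beats, 40/2 = 20 chords.
E: 21·4 = 84 beats, 84/1.5 = 56 chords.
Total: 38 + 56 + 24 + 20 + 56 = 194.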